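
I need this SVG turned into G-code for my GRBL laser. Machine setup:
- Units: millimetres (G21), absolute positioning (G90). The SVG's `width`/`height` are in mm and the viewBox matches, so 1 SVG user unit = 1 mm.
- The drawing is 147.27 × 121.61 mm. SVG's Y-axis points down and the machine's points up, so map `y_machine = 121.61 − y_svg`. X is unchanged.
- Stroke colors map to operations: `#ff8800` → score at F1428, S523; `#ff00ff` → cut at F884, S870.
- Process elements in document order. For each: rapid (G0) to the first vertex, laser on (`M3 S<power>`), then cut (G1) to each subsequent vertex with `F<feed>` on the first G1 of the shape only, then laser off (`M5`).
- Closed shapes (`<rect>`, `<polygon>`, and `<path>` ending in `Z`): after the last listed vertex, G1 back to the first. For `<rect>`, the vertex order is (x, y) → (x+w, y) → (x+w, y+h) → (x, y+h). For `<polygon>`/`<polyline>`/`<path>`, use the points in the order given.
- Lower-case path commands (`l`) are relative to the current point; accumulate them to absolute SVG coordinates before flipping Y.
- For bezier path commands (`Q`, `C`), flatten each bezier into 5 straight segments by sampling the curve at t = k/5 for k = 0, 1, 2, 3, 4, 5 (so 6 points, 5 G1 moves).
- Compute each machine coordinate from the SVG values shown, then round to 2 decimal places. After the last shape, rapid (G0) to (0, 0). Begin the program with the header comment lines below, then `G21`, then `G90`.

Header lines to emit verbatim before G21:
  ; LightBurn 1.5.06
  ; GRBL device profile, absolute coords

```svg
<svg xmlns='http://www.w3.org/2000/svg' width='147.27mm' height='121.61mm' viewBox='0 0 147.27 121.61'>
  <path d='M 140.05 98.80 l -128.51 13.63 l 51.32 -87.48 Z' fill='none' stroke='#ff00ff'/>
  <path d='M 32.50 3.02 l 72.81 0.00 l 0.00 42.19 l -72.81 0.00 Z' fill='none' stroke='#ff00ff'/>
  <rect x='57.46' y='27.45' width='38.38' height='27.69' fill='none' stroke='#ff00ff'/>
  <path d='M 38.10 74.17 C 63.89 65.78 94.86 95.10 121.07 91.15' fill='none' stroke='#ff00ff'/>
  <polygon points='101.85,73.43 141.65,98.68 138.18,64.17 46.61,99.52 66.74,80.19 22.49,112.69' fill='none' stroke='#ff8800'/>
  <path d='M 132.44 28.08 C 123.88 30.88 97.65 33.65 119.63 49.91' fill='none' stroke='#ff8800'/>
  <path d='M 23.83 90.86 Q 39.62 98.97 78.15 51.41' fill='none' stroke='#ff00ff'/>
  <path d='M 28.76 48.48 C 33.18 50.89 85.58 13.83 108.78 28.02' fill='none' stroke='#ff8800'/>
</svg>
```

Since the viewBox matches the mm dimensions, user units are millimetres directly. The only transform is the Y-flip y_m = 121.61 − y_svg.

Shape 1 is a closed polygon drawn with `<path>`. Its stroke #ff00ff means cut at S870, F884. After flipping Y the toolpath is (140.05,22.81) → (11.54,9.18) → (62.86,96.66) → (140.05,22.81), returning to the start.

Shape 2 is a rectangle drawn with `<path>`. Its stroke #ff00ff means cut at S870, F884. After flipping Y the toolpath is (32.50,118.59) → (105.31,118.59) → (105.31,76.40) → (32.50,76.40) → (32.50,118.59), returning to the start.

Shape 3 is a rectangle drawn with `<rect>`. Its stroke #ff00ff means cut at S870, F884. After flipping Y the toolpath is (57.46,94.16) → (95.84,94.16) → (95.84,66.47) → (57.46,66.47) → (57.46,94.16), returning to the start.

Shape 4 is a cubic bezier drawn with `<path>`. Its stroke #ff00ff means cut at S870, F884. After flipping Y the toolpath is (38.10,47.44) → (54.12,48.52) → (70.90,43.95) → (87.97,37.15) → (104.85,31.51) → (121.07,30.46).

Shape 5 is a closed polygon drawn with `<polygon>`. Its stroke #ff8800 means score at S523, F1428. After flipping Y the toolpath is (101.85,48.18) → (141.65,22.93) → (138.18,57.44) → (46.61,22.09) → (66.74,41.42) → (22.49,8.92) → (101.85,48.18), returning to the start.

Shape 6 is a cubic bezier drawn with `<path>`. Its stroke #ff8800 means score at S523, F1428. After flipping Y the toolpath is (132.44,93.53) → (125.71,91.75) → (117.90,89.32) → (112.18,85.60) → (111.70,79.95) → (119.63,71.70).

Shape 7 is a quadratic bezier drawn with `<path>`. Its stroke #ff00ff means cut at S870, F884. After flipping Y the toolpath is (23.83,30.75) → (31.06,29.73) → (40.10,33.17) → (50.96,41.06) → (63.65,53.40) → (78.15,70.20).

Shape 8 is a cubic bezier drawn with `<path>`. Its stroke #ff8800 means score at S523, F1428. After flipping Y the toolpath is (28.76,73.13) → (36.55,75.69) → (52.15,83.38) → (71.86,91.82) → (91.97,96.68) → (108.78,93.59).

; LightBurn 1.5.06
; GRBL device profile, absolute coords
G21
G90
G0 X140.05 Y22.81
M3 S870
G1 X11.54 Y9.18 F884
G1 X62.86 Y96.66
G1 X140.05 Y22.81
M5
G0 X32.50 Y118.59
M3 S870
G1 X105.31 Y118.59 F884
G1 X105.31 Y76.40
G1 X32.50 Y76.40
G1 X32.50 Y118.59
M5
G0 X57.46 Y94.16
M3 S870
G1 X95.84 Y94.16 F884
G1 X95.84 Y66.47
G1 X57.46 Y66.47
G1 X57.46 Y94.16
M5
G0 X38.10 Y47.44
M3 S870
G1 X54.12 Y48.52 F884
G1 X70.90 Y43.95
G1 X87.97 Y37.15
G1 X104.85 Y31.51
G1 X121.07 Y30.46
M5
G0 X101.85 Y48.18
M3 S523
G1 X141.65 Y22.93 F1428
G1 X138.18 Y57.44
G1 X46.61 Y22.09
G1 X66.74 Y41.42
G1 X22.49 Y8.92
G1 X101.85 Y48.18
M5
G0 X132.44 Y93.53
M3 S523
G1 X125.71 Y91.75 F1428
G1 X117.90 Y89.32
G1 X112.18 Y85.60
G1 X111.70 Y79.95
G1 X119.63 Y71.70
M5
G0 X23.83 Y30.75
M3 S870
G1 X31.06 Y29.73 F884
G1 X40.10 Y33.17
G1 X50.96 Y41.06
G1 X63.65 Y53.40
G1 X78.15 Y70.20
M5
G0 X28.76 Y73.13
M3 S523
G1 X36.55 Y75.69 F1428
G1 X52.15 Y83.38
G1 X71.86 Y91.82
G1 X91.97 Y96.68
G1 X108.78 Y93.59
M5
G0 X0.00 Y0.00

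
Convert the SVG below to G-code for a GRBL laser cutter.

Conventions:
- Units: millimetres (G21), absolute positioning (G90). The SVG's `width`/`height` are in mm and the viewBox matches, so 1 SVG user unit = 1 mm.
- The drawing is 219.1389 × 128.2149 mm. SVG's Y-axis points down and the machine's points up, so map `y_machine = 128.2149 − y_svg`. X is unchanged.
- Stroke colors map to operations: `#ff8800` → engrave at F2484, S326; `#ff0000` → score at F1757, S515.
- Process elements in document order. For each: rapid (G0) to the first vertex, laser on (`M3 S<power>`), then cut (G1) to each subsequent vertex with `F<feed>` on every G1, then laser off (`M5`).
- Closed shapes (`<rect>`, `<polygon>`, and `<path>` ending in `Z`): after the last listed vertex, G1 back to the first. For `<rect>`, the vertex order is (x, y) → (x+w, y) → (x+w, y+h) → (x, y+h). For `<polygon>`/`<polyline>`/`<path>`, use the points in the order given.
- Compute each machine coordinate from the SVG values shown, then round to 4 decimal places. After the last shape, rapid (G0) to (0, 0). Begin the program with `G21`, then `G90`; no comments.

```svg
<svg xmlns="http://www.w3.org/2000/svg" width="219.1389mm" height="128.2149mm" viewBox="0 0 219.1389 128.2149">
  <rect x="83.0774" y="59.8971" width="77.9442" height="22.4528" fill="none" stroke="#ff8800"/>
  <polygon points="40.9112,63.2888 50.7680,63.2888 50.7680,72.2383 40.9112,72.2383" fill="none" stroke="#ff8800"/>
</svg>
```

Since the viewBox matches the mm dimensions, user units are millimetres directly. The only transform is the Y-flip y_m = 128.2149 − y_svg.

Shape 1 is a rectangle drawn with `<rect>`. Its stroke #ff8800 means engrave at S326, F2484. After flipping Y the toolpath is (83.0774,68.3178) → (161.0216,68.3178) → (161.0216,45.8650) → (83.0774,45.8650) → (83.0774,68.3178), returning to the start.

Shape 2 is a rectangle drawn with `<polygon>`. Its stroke #ff8800 means engrave at S326, F2484. After flipping Y the toolpath is (40.9112,64.9261) → (50.7680,64.9261) → (50.7680,55.9766) → (40.9112,55.9766) → (40.9112,64.9261), returning to the start.

G21
G90
G0 X83.0774 Y68.3178
M3 S326
G1 X161.0216 Y68.3178 F2484
G1 X161.0216 Y45.8650 F2484
G1 X83.0774 Y45.8650 F2484
G1 X83.0774 Y68.3178 F2484
M5
G0 X40.9112 Y64.9261
M3 S326
G1 X50.7680 Y64.9261 F2484
G1 X50.7680 Y55.9766 F2484
G1 X40.9112 Y55.9766 F2484
G1 X40.9112 Y64.9261 F2484
M5
G0 X0.0000 Y0.0000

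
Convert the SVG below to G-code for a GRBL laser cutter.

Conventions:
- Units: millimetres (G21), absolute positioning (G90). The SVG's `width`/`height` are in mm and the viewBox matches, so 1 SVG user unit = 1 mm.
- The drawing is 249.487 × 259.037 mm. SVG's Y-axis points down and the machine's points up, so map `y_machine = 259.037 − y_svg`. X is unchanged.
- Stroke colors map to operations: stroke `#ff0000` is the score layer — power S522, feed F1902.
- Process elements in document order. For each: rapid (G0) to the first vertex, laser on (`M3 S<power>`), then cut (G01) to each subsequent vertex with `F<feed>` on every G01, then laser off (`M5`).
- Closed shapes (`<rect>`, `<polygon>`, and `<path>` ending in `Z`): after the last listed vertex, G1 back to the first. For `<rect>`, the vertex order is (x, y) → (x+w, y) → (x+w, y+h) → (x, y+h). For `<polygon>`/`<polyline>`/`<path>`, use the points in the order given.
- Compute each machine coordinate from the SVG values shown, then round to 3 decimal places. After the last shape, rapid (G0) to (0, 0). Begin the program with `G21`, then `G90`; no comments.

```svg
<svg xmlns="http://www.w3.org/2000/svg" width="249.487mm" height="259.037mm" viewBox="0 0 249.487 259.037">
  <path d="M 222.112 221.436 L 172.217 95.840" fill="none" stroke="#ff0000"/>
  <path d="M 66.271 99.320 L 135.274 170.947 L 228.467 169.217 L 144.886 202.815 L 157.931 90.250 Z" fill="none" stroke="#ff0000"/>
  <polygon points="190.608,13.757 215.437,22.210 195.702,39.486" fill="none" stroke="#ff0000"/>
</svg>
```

G21
G90
G0 X222.112 Y37.601
M3 S522
G01 X172.217 Y163.197 F1902
M5
G0 X66.271 Y159.717
M3 S522
G01 X135.274 Y88.090 F1902
G01 X228.467 Y89.820 F1902
G01 X144.886 Y56.222 F1902
G01 X157.931 Y168.787 F1902
G01 X66.271 Y159.717 F1902
M5
G0 X190.608 Y245.280
M3 S522
G01 X215.437 Y236.827 F1902
G01 X195.702 Y219.551 F1902
G01 X190.608 Y245.280 F1902
M5
G0 X0.000 Y0.000

viewBox `0 0 249.487 259.037` with mm width/height → 1 unit = 1 mm. Flip: y_m = 259.037 − y_svg.

**Shape 1** — `<path>` line segment, stroke `#ff0000` → score (S522, F1902). Machine vertices: (222.112,37.601) → (172.217,163.197). Open path.

**Shape 2** — `<path>` closed polygon, stroke `#ff0000` → score (S522, F1902). Machine vertices: (66.271,159.717) → (135.274,88.090) → (228.467,89.820) → (144.886,56.222) → (157.931,168.787) → (66.271,159.717). Closed: final G1 returns to the first vertex.

**Shape 3** — `<polygon>` regular polygon, stroke `#ff0000` → score (S522, F1902). Machine vertices: (190.608,245.280) → (215.437,236.827) → (195.702,219.551) → (190.608,245.280). Closed: final G1 returns to the first vertex.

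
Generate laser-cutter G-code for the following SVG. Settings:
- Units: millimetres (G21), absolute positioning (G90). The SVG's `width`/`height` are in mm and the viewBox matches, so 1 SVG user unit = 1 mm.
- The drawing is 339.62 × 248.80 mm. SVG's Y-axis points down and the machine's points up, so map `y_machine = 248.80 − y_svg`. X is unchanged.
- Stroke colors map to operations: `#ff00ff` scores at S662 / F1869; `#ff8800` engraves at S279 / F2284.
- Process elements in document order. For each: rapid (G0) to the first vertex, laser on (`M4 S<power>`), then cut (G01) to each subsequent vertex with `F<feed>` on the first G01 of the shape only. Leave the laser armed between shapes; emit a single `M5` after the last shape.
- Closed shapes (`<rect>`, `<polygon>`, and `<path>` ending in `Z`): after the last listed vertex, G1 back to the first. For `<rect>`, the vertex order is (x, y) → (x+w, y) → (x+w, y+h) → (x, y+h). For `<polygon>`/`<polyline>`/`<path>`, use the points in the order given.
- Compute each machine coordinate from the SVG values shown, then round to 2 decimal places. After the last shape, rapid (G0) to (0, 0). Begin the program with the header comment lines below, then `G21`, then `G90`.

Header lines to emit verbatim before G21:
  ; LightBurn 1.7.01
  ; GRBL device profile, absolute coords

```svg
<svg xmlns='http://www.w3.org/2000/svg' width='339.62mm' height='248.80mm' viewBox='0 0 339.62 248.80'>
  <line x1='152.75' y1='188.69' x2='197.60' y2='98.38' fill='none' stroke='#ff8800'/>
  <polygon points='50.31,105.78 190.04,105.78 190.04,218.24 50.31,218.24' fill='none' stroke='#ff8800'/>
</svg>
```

viewBox `0 0 339.62 248.80` with mm width/height → 1 unit = 1 mm. Flip: y_m = 248.80 − y_svg.

**Shape 1** — `<line>` line segment, stroke `#ff8800` → engrave (S279, F2284). Machine vertices: (152.75,60.11) → (197.60,150.42). Open path.

**Shape 2** — `<polygon>` rectangle, stroke `#ff8800` → engrave (S279, F2284). Machine vertices: (50.31,143.02) → (190.04,143.02) → (190.04,30.56) → (50.31,30.56) → (50.31,143.02). Closed: final G1 returns to the first vertex.

; LightBurn 1.7.01
; GRBL device profile, absolute coords
G21
G90
G0 X152.75 Y60.11
M4 S279
G01 X197.60 Y150.42 F2284
G0 X50.31 Y143.02
M4 S279
G01 X190.04 Y143.02 F2284
G01 X190.04 Y30.56
G01 X50.31 Y30.56
G01 X50.31 Y143.02
M5
G0 X0.00 Y0.00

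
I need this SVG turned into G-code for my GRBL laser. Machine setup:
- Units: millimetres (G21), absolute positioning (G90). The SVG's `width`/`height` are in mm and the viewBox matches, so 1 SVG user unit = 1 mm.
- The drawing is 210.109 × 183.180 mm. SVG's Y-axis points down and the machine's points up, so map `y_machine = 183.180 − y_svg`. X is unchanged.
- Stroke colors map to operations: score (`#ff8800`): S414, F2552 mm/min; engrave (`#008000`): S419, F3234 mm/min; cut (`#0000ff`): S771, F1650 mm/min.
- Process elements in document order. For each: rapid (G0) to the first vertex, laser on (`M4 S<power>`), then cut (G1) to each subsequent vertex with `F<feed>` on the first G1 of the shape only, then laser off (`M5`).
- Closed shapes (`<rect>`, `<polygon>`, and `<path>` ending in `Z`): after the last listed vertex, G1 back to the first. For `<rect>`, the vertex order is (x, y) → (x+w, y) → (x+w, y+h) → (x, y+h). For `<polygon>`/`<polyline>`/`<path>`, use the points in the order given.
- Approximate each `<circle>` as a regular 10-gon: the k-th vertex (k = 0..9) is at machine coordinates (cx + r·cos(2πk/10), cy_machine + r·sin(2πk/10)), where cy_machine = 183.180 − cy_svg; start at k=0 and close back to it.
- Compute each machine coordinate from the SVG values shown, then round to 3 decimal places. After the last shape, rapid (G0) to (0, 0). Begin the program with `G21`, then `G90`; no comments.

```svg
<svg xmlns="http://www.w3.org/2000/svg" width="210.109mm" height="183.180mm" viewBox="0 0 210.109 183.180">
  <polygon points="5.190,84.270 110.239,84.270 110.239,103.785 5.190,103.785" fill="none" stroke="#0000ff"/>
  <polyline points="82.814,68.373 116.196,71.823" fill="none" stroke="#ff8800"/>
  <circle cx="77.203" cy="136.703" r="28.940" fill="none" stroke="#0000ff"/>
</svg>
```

viewBox `0 0 210.109 183.180` with mm width/height → 1 unit = 1 mm. Flip: y_m = 183.180 − y_svg.

**Shape 1** — `<polygon>` rectangle, stroke `#0000ff` → cut (S771, F1650). Machine vertices: (5.190,98.910) → (110.239,98.910) → (110.239,79.395) → (5.190,79.395) → (5.190,98.910). Closed: final G1 returns to the first vertex.

**Shape 2** — `<polyline>` line segment, stroke `#ff8800` → score (S414, F2552). Machine vertices: (82.814,114.807) → (116.196,111.357). Open path.

**Shape 3** — `<circle>` circle, stroke `#0000ff` → cut (S771, F1650). Machine vertices: (106.143,46.477) → (100.616,63.488) → (86.146,74.001) → (68.260,74.001) → (53.790,63.488) → (48.263,46.477) → (53.790,29.466) → (68.260,18.953) → (86.146,18.953) → (100.616,29.466) → (106.143,46.477). Closed: final G1 returns to the first vertex.

G21
G90
G0 X5.190 Y98.910
M4 S771
G1 X110.239 Y98.910 F1650
G1 X110.239 Y79.395
G1 X5.190 Y79.395
G1 X5.190 Y98.910
M5
G0 X82.814 Y114.807
M4 S414
G1 X116.196 Y111.357 F2552
M5
G0 X106.143 Y46.477
M4 S771
G1 X100.616 Y63.488 F1650
G1 X86.146 Y74.001
G1 X68.260 Y74.001
G1 X53.790 Y63.488
G1 X48.263 Y46.477
G1 X53.790 Y29.466
G1 X68.260 Y18.953
G1 X86.146 Y18.953
G1 X100.616 Y29.466
G1 X106.143 Y46.477
M5
G0 X0.000 Y0.000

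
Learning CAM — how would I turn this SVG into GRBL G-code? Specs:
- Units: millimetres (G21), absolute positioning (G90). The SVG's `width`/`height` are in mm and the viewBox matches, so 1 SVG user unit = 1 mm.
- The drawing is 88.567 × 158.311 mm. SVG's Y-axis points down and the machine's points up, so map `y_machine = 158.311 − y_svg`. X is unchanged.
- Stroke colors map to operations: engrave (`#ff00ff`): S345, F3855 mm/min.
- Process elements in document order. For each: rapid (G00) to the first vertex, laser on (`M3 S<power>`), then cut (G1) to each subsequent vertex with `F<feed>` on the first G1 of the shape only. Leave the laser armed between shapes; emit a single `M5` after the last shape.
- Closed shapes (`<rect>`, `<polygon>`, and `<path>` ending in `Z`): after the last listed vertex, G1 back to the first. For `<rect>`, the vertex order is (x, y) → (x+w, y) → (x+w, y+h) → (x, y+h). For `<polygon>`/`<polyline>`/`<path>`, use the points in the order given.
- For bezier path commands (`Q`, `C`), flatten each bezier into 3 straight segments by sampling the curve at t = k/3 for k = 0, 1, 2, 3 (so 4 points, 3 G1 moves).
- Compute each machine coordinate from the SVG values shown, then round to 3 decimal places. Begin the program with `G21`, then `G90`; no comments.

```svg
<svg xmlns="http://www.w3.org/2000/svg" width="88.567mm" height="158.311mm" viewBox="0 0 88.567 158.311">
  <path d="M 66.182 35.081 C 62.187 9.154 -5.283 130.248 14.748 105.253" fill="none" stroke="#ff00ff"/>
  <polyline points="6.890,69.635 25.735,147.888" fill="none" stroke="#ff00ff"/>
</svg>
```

G21
G90
G00 X66.182 Y123.230
M3 S345
G1 X46.620 Y111.006 F3855
G1 X18.292 Y65.903
G1 X14.748 Y53.058
G00 X6.890 Y88.676
M3 S345
G1 X25.735 Y10.423 F3855
M5

1 u = 1 mm; y_m = 158.311 − y.

[1] `<path>` cubic bezier, #ff00ff→engrave S345 F3855: (66.182,123.230) → (46.620,111.006) → (18.292,65.903) → (14.748,53.058)

[2] `<polyline>` line segment, #ff00ff→engrave S345 F3855: (6.890,88.676) → (25.735,10.423)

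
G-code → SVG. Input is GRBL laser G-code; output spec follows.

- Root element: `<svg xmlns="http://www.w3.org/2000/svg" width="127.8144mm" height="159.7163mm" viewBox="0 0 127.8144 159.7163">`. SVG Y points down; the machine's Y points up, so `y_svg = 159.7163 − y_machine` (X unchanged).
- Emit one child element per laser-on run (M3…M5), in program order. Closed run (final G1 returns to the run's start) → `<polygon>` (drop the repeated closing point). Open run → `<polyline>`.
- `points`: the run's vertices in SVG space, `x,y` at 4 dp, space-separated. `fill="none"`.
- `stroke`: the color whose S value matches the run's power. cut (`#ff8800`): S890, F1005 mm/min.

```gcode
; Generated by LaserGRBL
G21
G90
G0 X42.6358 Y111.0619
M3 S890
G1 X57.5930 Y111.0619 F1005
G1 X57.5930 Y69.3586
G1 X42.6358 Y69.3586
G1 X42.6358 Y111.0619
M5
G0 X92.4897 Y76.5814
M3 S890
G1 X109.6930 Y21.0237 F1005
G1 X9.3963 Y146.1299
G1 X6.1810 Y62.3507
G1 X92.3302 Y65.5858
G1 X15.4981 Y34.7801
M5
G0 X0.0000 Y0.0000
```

Machine Y-up, SVG Y-down with viewBox height 159.7163, so y_svg = 159.7163 − y_machine; X carries over. Every run uses S890, so all elements get stroke `#ff8800` (cut).

Run 1: The run returns to its start, so emit a `<polygon>` with points (Y-flipped): 42.6358,48.6544 57.5930,48.6544 57.5930,90.3577 42.6358,90.3577.

Run 2: The run is open, so emit a `<polyline>` with points (Y-flipped): 92.4897,83.1349 109.6930,138.6926 9.3963,13.5864 6.1810,97.3656 92.3302,94.1305 15.4981,124.9362.

<svg xmlns="http://www.w3.org/2000/svg" width="127.8144mm" height="159.7163mm" viewBox="0 0 127.8144 159.7163">
  <polygon points="42.6358,48.6544 57.5930,48.6544 57.5930,90.3577 42.6358,90.3577" fill="none" stroke="#ff8800"/>
  <polyline points="92.4897,83.1349 109.6930,138.6926 9.3963,13.5864 6.1810,97.3656 92.3302,94.1305 15.4981,124.9362" fill="none" stroke="#ff8800"/>
</svg>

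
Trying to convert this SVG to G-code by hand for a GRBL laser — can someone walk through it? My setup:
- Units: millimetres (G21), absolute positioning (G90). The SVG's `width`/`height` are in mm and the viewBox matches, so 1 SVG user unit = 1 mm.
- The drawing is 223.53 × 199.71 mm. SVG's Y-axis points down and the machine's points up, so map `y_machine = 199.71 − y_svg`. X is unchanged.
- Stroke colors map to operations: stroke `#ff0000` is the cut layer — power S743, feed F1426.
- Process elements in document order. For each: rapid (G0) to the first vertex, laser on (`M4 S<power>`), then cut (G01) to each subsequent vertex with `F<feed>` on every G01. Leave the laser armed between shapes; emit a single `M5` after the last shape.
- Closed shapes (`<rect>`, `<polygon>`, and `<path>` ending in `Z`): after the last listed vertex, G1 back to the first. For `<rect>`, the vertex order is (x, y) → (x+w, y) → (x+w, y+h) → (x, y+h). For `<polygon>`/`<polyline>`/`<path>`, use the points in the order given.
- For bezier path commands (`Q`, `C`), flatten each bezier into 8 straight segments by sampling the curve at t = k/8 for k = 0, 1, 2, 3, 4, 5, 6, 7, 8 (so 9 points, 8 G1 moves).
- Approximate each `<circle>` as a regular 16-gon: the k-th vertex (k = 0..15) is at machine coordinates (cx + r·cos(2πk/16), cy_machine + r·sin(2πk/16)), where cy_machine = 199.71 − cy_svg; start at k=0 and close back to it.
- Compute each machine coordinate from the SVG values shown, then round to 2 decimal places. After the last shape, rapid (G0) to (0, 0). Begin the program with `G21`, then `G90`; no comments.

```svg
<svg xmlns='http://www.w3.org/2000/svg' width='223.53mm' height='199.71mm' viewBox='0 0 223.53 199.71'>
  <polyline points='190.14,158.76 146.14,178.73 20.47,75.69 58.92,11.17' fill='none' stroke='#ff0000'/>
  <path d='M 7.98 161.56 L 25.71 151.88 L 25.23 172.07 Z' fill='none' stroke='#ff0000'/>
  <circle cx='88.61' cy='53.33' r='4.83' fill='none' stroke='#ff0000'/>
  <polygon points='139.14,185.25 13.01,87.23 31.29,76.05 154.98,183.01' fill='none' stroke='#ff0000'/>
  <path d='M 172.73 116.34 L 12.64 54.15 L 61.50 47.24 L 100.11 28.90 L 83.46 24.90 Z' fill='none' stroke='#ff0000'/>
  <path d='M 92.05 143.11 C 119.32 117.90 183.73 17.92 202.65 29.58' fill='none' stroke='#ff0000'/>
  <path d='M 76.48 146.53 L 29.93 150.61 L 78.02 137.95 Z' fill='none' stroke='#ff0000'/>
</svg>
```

G21
G90
G0 X190.14 Y40.95
M4 S743
G01 X146.14 Y20.98 F1426
G01 X20.47 Y124.02 F1426
G01 X58.92 Y188.54 F1426
G0 X7.98 Y38.15
M4 S743
G01 X25.71 Y47.83 F1426
G01 X25.23 Y27.64 F1426
G01 X7.98 Y38.15 F1426
G0 X93.44 Y146.38
M4 S743
G01 X93.07 Y148.23 F1426
G01 X92.03 Y149.80 F1426
G01 X90.46 Y150.84 F1426
G01 X88.61 Y151.21 F1426
G01 X86.76 Y150.84 F1426
G01 X85.19 Y149.80 F1426
G01 X84.15 Y148.23 F1426
G01 X83.78 Y146.38 F1426
G01 X84.15 Y144.53 F1426
G01 X85.19 Y142.96 F1426
G01 X86.76 Y141.92 F1426
G01 X88.61 Y141.55 F1426
G01 X90.46 Y141.92 F1426
G01 X92.03 Y142.96 F1426
G01 X93.07 Y144.53 F1426
G01 X93.44 Y146.38 F1426
G0 X139.14 Y14.46
M4 S743
G01 X13.01 Y112.48 F1426
G01 X31.29 Y123.66 F1426
G01 X154.98 Y16.70 F1426
G01 X139.14 Y14.46 F1426
G0 X172.73 Y83.37
M4 S743
G01 X12.64 Y145.56 F1426
G01 X61.50 Y152.47 F1426
G01 X100.11 Y170.81 F1426
G01 X83.46 Y174.81 F1426
G01 X172.73 Y83.37 F1426
G0 X92.05 Y56.60
M4 S743
G01 X103.86 Y69.19 F1426
G01 X118.18 Y86.61 F1426
G01 X134.04 Y106.67 F1426
G01 X150.48 Y127.19 F1426
G01 X166.53 Y145.98 F1426
G01 X181.22 Y160.86 F1426
G01 X193.58 Y169.63 F1426
G01 X202.65 Y170.13 F1426
G0 X76.48 Y53.18
M4 S743
G01 X29.93 Y49.10 F1426
G01 X78.02 Y61.76 F1426
G01 X76.48 Y53.18 F1426
M5
G0 X0.00 Y0.00

viewBox `0 0 223.53 199.71` with mm width/height → 1 unit = 1 mm. Flip: y_m = 199.71 − y_svg.

**Shape 1** — `<polyline>` open polyline, stroke `#ff0000` → cut (S743, F1426). Machine vertices: (190.14,40.95) → (146.14,20.98) → (20.47,124.02) → (58.92,188.54). Open path.

**Shape 2** — `<path>` regular polygon, stroke `#ff0000` → cut (S743, F1426). Machine vertices: (7.98,38.15) → (25.71,47.83) → (25.23,27.64) → (7.98,38.15). Closed: final G1 returns to the first vertex.

**Shape 3** — `<circle>` circle, stroke `#ff0000` → cut (S743, F1426). Machine vertices: (93.44,146.38) → (93.07,148.23) → (92.03,149.80) → (90.46,150.84) → (88.61,151.21) → (86.76,150.84) → (85.19,149.80) → (84.15,148.23) → (83.78,146.38) → (84.15,144.53) → (85.19,142.96) → (86.76,141.92) → (88.61,141.55) → (90.46,141.92) → (92.03,142.96) → (93.07,144.53) → (93.44,146.38). Closed: final G1 returns to the first vertex.

**Shape 4** — `<polygon>` closed polygon, stroke `#ff0000` → cut (S743, F1426). Machine vertices: (139.14,14.46) → (13.01,112.48) → (31.29,123.66) → (154.98,16.70) → (139.14,14.46). Closed: final G1 returns to the first vertex.

**Shape 5** — `<path>` closed polygon, stroke `#ff0000` → cut (S743, F1426). Machine vertices: (172.73,83.37) → (12.64,145.56) → (61.50,152.47) → (100.11,170.81) → (83.46,174.81) → (172.73,83.37). Closed: final G1 returns to the first vertex.

**Shape 6** — `<path>` cubic bezier, stroke `#ff0000` → cut (S743, F1426). Control points (SVG): P0=(92.05,143.11), P1=(119.32,117.90), P2=(183.73,17.92), P3=(202.65,29.58); sampled at t=k/8. Machine vertices: (92.05,56.60) → (103.86,69.19) → (118.18,86.61) → (134.04,106.67) → (150.48,127.19) → (166.53,145.98) → (181.22,160.86) → (193.58,169.63) → (202.65,170.13). Open path.

**Shape 7** — `<path>` closed polygon, stroke `#ff0000` → cut (S743, F1426). Machine vertices: (76.48,53.18) → (29.93,49.10) → (78.02,61.76) → (76.48,53.18). Closed: final G1 returns to the first vertex.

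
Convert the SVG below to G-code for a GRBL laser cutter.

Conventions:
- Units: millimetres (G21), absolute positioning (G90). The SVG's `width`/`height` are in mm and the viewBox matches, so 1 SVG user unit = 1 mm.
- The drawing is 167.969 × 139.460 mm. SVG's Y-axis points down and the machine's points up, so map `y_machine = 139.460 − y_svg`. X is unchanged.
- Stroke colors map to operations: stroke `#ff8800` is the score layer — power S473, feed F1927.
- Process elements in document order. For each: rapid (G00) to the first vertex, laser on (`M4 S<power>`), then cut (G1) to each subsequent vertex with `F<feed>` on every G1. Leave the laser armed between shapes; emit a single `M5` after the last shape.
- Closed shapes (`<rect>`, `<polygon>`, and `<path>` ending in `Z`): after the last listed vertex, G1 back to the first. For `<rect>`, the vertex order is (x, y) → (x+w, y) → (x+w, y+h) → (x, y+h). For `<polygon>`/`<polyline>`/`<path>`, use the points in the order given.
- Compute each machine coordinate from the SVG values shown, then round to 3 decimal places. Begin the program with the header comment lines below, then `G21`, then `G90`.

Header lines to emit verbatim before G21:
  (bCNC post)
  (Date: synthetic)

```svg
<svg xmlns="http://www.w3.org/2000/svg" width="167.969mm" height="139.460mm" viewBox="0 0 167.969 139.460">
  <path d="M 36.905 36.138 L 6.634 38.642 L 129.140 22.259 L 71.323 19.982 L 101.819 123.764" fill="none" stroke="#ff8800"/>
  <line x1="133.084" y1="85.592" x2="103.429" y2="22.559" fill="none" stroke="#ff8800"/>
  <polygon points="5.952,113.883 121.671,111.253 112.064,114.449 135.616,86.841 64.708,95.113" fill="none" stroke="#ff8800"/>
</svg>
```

(bCNC post)
(Date: synthetic)
G21
G90
G00 X36.905 Y103.322
M4 S473
G1 X6.634 Y100.818 F1927
G1 X129.140 Y117.201 F1927
G1 X71.323 Y119.478 F1927
G1 X101.819 Y15.696 F1927
G00 X133.084 Y53.868
M4 S473
G1 X103.429 Y116.901 F1927
G00 X5.952 Y25.577
M4 S473
G1 X121.671 Y28.207 F1927
G1 X112.064 Y25.011 F1927
G1 X135.616 Y52.619 F1927
G1 X64.708 Y44.347 F1927
G1 X5.952 Y25.577 F1927
M5

viewBox `0 0 167.969 139.460` with mm width/height → 1 unit = 1 mm. Flip: y_m = 139.460 − y_svg.

**Shape 1** — `<path>` open polyline, stroke `#ff8800` → score (S473, F1927). Machine vertices: (36.905,103.322) → (6.634,100.818) → (129.140,117.201) → (71.323,119.478) → (101.819,15.696). Open path.

**Shape 2** — `<line>` line segment, stroke `#ff8800` → score (S473, F1927). Machine vertices: (133.084,53.868) → (103.429,116.901). Open path.

**Shape 3** — `<polygon>` closed polygon, stroke `#ff8800` → score (S473, F1927). Machine vertices: (5.952,25.577) → (121.671,28.207) → (112.064,25.011) → (135.616,52.619) → (64.708,44.347) → (5.952,25.577). Closed: final G1 returns to the first vertex.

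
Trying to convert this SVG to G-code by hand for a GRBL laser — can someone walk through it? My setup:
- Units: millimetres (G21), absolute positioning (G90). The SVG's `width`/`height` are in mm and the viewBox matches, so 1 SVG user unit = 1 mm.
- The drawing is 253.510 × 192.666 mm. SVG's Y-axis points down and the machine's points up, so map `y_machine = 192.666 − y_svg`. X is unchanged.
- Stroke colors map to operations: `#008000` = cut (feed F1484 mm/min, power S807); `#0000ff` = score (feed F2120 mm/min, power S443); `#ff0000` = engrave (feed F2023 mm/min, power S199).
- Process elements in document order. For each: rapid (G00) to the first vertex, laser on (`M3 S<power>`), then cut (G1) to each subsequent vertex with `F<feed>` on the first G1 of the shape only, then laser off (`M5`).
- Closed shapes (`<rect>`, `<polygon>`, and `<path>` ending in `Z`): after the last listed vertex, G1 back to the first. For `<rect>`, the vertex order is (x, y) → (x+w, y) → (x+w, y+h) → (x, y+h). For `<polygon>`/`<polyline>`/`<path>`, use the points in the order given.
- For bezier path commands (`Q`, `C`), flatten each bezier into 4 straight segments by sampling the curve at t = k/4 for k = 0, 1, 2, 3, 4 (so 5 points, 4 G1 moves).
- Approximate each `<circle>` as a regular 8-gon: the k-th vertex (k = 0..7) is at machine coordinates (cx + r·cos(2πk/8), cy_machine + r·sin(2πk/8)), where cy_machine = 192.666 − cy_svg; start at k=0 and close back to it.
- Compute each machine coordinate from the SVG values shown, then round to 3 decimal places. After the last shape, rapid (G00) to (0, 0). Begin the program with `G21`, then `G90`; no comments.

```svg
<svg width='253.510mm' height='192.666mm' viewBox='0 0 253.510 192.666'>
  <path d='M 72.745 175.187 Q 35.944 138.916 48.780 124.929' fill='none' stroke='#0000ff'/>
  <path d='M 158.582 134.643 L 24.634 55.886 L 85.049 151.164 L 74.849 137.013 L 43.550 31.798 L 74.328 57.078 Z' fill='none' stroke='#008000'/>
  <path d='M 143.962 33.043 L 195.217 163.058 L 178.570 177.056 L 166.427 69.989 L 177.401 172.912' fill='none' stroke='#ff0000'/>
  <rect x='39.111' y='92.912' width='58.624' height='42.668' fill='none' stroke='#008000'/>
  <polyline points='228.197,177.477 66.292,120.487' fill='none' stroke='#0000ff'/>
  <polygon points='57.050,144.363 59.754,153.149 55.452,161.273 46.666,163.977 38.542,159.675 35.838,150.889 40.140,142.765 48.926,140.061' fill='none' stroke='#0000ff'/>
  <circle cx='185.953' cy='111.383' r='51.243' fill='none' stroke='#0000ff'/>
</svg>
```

viewBox `0 0 253.510 192.666` with mm width/height → 1 unit = 1 mm. Flip: y_m = 192.666 − y_svg.

**Shape 1** — `<path>` quadratic bezier, stroke `#0000ff` → score (S443, F2120). Control points (SVG): P0=(72.745,175.187), P1=(35.944,138.916), P2=(48.780,124.929); sampled at t=k/4. Machine vertices: (72.745,17.479) → (57.447,34.222) → (48.353,48.179) → (45.464,59.351) → (48.780,67.737). Open path.

**Shape 2** — `<path>` closed polygon, stroke `#008000` → cut (S807, F1484). Machine vertices: (158.582,58.023) → (24.634,136.780) → (85.049,41.502) → (74.849,55.653) → (43.550,160.868) → (74.328,135.588) → (158.582,58.023). Closed: final G1 returns to the first vertex.

**Shape 3** — `<path>` open polyline, stroke `#ff0000` → engrave (S199, F2023). Machine vertices: (143.962,159.623) → (195.217,29.608) → (178.570,15.610) → (166.427,122.677) → (177.401,19.754). Open path.

**Shape 4** — `<rect>` rectangle, stroke `#008000` → cut (S807, F1484). Machine vertices: (39.111,99.754) → (97.735,99.754) → (97.735,57.086) → (39.111,57.086) → (39.111,99.754). Closed: final G1 returns to the first vertex.

**Shape 5** — `<polyline>` line segment, stroke `#0000ff` → score (S443, F2120). Machine vertices: (228.197,15.189) → (66.292,72.179). Open path.

**Shape 6** — `<polygon>` regular polygon, stroke `#0000ff` → score (S443, F2120). Machine vertices: (57.050,48.303) → (59.754,39.517) → (55.452,31.393) → (46.666,28.689) → (38.542,32.991) → (35.838,41.777) → (40.140,49.901) → (48.926,52.605) → (57.050,48.303). Closed: final G1 returns to the first vertex.

**Shape 7** — `<circle>` circle, stroke `#0000ff` → score (S443, F2120). Machine vertices: (237.196,81.283) → (222.187,117.517) → (185.953,132.526) → (149.719,117.517) → (134.710,81.283) → (149.719,45.049) → (185.953,30.040) → (222.187,45.049) → (237.196,81.283). Closed: final G1 returns to the first vertex.

G21
G90
G00 X72.745 Y17.479
M3 S443
G1 X57.447 Y34.222 F2120
G1 X48.353 Y48.179
G1 X45.464 Y59.351
G1 X48.780 Y67.737
M5
G00 X158.582 Y58.023
M3 S807
G1 X24.634 Y136.780 F1484
G1 X85.049 Y41.502
G1 X74.849 Y55.653
G1 X43.550 Y160.868
G1 X74.328 Y135.588
G1 X158.582 Y58.023
M5
G00 X143.962 Y159.623
M3 S199
G1 X195.217 Y29.608 F2023
G1 X178.570 Y15.610
G1 X166.427 Y122.677
G1 X177.401 Y19.754
M5
G00 X39.111 Y99.754
M3 S807
G1 X97.735 Y99.754 F1484
G1 X97.735 Y57.086
G1 X39.111 Y57.086
G1 X39.111 Y99.754
M5
G00 X228.197 Y15.189
M3 S443
G1 X66.292 Y72.179 F2120
M5
G00 X57.050 Y48.303
M3 S443
G1 X59.754 Y39.517 F2120
G1 X55.452 Y31.393
G1 X46.666 Y28.689
G1 X38.542 Y32.991
G1 X35.838 Y41.777
G1 X40.140 Y49.901
G1 X48.926 Y52.605
G1 X57.050 Y48.303
M5
G00 X237.196 Y81.283
M3 S443
G1 X222.187 Y117.517 F2120
G1 X185.953 Y132.526
G1 X149.719 Y117.517
G1 X134.710 Y81.283
G1 X149.719 Y45.049
G1 X185.953 Y30.040
G1 X222.187 Y45.049
G1 X237.196 Y81.283
M5
G00 X0.000 Y0.000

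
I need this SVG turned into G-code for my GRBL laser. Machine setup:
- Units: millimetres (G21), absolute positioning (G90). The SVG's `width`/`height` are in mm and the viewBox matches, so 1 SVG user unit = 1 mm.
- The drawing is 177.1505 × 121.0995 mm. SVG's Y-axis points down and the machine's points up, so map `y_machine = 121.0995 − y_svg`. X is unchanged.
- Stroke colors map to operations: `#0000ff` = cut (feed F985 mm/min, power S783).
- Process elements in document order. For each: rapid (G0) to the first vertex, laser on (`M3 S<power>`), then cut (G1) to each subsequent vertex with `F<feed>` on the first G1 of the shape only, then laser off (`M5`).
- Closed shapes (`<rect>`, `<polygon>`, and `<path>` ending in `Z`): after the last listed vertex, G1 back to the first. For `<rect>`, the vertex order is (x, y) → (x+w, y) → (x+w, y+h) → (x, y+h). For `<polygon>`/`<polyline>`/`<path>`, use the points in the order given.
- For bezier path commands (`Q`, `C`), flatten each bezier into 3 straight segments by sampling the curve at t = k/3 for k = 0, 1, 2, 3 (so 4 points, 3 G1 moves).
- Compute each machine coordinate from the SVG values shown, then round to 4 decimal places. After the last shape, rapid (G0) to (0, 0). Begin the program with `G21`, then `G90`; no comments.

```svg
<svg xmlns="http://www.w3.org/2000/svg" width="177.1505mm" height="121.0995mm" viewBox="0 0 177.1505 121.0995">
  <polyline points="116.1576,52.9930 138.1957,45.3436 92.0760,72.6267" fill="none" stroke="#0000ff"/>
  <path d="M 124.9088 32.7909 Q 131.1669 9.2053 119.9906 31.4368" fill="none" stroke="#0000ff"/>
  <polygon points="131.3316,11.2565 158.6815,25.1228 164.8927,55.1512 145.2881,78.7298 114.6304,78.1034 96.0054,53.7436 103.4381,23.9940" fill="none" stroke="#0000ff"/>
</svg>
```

viewBox `0 0 177.1505 121.0995` with mm width/height → 1 unit = 1 mm. Flip: y_m = 121.0995 − y_svg.

**Shape 1** — `<polyline>` open polyline, stroke `#0000ff` → cut (S783, F985). Machine vertices: (116.1576,68.1065) → (138.1957,75.7559) → (92.0760,48.4728). Open path.

**Shape 2** — `<path>` quadratic bezier, stroke `#0000ff` → cut (S783, F985). Control points (SVG): P0=(124.9088,32.7909), P1=(131.1669,9.2053), P2=(119.9906,31.4368); sampled at t=k/3. Machine vertices: (124.9088,88.3086) → (127.1437,98.9415) → (125.5043,99.3929) → (119.9906,89.6627). Open path.

**Shape 3** — `<polygon>` regular polygon, stroke `#0000ff` → cut (S783, F985). Machine vertices: (131.3316,109.8430) → (158.6815,95.9767) → (164.8927,65.9483) → (145.2881,42.3697) → (114.6304,42.9961) → (96.0054,67.3559) → (103.4381,97.1055) → (131.3316,109.8430). Closed: final G1 returns to the first vertex.

G21
G90
G0 X116.1576 Y68.1065
M3 S783
G1 X138.1957 Y75.7559 F985
G1 X92.0760 Y48.4728
M5
G0 X124.9088 Y88.3086
M3 S783
G1 X127.1437 Y98.9415 F985
G1 X125.5043 Y99.3929
G1 X119.9906 Y89.6627
M5
G0 X131.3316 Y109.8430
M3 S783
G1 X158.6815 Y95.9767 F985
G1 X164.8927 Y65.9483
G1 X145.2881 Y42.3697
G1 X114.6304 Y42.9961
G1 X96.0054 Y67.3559
G1 X103.4381 Y97.1055
G1 X131.3316 Y109.8430
M5
G0 X0.0000 Y0.0000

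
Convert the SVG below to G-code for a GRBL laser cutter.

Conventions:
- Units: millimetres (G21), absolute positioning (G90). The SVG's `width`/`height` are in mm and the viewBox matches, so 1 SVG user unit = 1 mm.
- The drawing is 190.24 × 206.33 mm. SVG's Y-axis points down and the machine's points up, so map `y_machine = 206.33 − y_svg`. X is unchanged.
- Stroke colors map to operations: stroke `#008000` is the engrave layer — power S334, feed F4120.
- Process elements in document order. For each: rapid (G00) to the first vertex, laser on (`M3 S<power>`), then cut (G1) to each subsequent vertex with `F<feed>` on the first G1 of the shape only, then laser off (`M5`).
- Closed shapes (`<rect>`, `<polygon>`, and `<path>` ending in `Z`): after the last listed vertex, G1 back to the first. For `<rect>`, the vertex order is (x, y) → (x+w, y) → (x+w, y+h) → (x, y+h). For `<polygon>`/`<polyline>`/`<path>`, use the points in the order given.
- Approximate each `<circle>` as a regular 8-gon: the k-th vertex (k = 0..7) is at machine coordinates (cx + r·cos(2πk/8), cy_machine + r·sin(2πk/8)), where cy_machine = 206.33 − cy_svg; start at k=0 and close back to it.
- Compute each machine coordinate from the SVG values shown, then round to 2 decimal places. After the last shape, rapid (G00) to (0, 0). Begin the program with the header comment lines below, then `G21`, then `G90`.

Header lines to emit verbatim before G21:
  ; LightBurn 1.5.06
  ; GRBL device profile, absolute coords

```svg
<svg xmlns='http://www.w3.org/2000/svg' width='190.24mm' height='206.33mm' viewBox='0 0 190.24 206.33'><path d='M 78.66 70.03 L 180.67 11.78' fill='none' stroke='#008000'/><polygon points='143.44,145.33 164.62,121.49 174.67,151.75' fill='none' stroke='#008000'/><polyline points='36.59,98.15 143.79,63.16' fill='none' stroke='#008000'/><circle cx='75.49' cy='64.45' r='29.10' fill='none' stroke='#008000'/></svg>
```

; LightBurn 1.5.06
; GRBL device profile, absolute coords
G21
G90
G00 X78.66 Y136.30
M3 S334
G1 X180.67 Y194.55 F4120
M5
G00 X143.44 Y61.00
M3 S334
G1 X164.62 Y84.84 F4120
G1 X174.67 Y54.58
G1 X143.44 Y61.00
M5
G00 X36.59 Y108.18
M3 S334
G1 X143.79 Y143.17 F4120
M5
G00 X104.59 Y141.88
M3 S334
G1 X96.07 Y162.46 F4120
G1 X75.49 Y170.98
G1 X54.91 Y162.46
G1 X46.39 Y141.88
G1 X54.91 Y121.30
G1 X75.49 Y112.78
G1 X96.07 Y121.30
G1 X104.59 Y141.88
M5
G00 X0.00 Y0.00

Since the viewBox matches the mm dimensions, user units are millimetres directly. The only transform is the Y-flip y_m = 206.33 − y_svg.

Shape 1 is a line segment drawn with `<path>`. Its stroke #008000 means engrave at S334, F4120. After flipping Y the toolpath is (78.66,136.30) → (180.67,194.55).

Shape 2 is a regular polygon drawn with `<polygon>`. Its stroke #008000 means engrave at S334, F4120. After flipping Y the toolpath is (143.44,61.00) → (164.62,84.84) → (174.67,54.58) → (143.44,61.00), returning to the start.

Shape 3 is a line segment drawn with `<polyline>`. Its stroke #008000 means engrave at S334, F4120. After flipping Y the toolpath is (36.59,108.18) → (143.79,143.17).

Shape 4 is a circle drawn with `<circle>`. Its stroke #008000 means engrave at S334, F4120. After flipping Y the toolpath is (104.59,141.88) → (96.07,162.46) → (75.49,170.98) → (54.91,162.46) → (46.39,141.88) → (54.91,121.30) → (75.49,112.78) → (96.07,121.30) → (104.59,141.88), returning to the start.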